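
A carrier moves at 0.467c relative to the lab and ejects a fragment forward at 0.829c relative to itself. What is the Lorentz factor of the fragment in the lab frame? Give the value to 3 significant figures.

γ ≈ 2.81

u_lab = (0.829 + 0.467)/(1 + 0.829×0.467) = 1.296/1.38714 = 0.934294
γ = 1/√(1 − 0.934294²) = 2.81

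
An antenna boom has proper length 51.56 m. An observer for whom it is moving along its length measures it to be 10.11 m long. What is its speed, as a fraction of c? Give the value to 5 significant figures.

γ = L₀/L = 51.56/10.11 = 5.099901
β = √(1 − 1/γ²) = 0.98059

β ≈ 0.98059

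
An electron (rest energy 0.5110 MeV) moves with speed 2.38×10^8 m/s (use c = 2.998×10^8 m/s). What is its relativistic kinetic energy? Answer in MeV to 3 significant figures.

K ≈ 0.329 MeV

β = v/c = 2.38×10^8 / 2.998×10^8 = 0.79386
γ = 1/√(1 − 0.79386²) = 1.6445
K = (γ − 1)m₀c² = (1.6445 − 1) × 0.5110 MeV = 0.64447 × 0.5110 MeV = 0.329 MeV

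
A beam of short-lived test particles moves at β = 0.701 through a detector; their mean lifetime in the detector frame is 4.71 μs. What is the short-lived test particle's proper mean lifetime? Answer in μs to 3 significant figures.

γ = 1/√(1 − 0.701²) = 1.4022
Proper time: τ₀ = Δt/γ = 4.71/1.4022 = 3.36 μs

τ₀ ≈ 3.36 μs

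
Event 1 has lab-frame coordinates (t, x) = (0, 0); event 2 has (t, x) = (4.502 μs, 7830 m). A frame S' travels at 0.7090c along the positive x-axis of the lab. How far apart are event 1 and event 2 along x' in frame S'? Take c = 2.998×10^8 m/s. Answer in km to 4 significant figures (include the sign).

γ = 1/√(1 − 0.7090²) = 1.41802
Δx' = γ(Δx − vΔt) = 1.41802 × (7830 m − 0.7090×(2.998×10^8 m/s)×4.502×10^-6 s)
= 1.41802 × (6873.06 m) = 9.746 km

Δx' ≈ 9.746 km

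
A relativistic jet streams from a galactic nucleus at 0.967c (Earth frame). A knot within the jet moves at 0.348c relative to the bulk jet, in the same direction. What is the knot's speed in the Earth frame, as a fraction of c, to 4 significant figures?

u ≈ 0.9839c

Relativistic velocity addition: u = (u' + v)/(1 + u'v/c²)
= (0.348 + 0.967)/(1 + 0.348×0.967) = 1.315/1.33652 = 0.9839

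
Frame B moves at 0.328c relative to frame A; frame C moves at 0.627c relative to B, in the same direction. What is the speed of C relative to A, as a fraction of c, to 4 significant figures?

Compose boost 2: (0.627 + 0.328)/(1 + 0.627×0.328) = 0.9550/1.20566 = 0.7921

u ≈ 0.7921c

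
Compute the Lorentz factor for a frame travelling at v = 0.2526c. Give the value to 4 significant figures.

γ = 1/√(1 − β²) = 1/√(1 − 0.2526²) = 1/√(0.936193) = 1.034

γ ≈ 1.034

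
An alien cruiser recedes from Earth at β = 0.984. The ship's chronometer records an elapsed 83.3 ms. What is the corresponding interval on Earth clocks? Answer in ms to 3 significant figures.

Δt ≈ 468 ms

γ = 1/√(1 − 0.984²) = 5.6127
Time dilation: Δt = γτ₀ = 5.6127 × 83.3 ms = 468 ms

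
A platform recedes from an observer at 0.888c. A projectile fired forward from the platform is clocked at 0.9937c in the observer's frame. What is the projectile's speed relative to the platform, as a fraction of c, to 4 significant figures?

u' ≈ 0.8989c

Inverse velocity addition: u' = (u − v)/(1 − uv/c²)
= (0.9937 − 0.888)/(1 − 0.9937×0.888) = 0.1057/0.117594 = 0.8989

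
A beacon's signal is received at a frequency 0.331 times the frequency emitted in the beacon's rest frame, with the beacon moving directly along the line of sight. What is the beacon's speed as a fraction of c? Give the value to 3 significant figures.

f_obs/f_src = √((1−β)/(1+β)) = 0.331  ⇒  (1−β)/(1+β) = 0.10956
β = |1 − D²|/(1 + D²) = |1 − 0.10956|/(1 + 0.10956) = 0.803

β ≈ 0.803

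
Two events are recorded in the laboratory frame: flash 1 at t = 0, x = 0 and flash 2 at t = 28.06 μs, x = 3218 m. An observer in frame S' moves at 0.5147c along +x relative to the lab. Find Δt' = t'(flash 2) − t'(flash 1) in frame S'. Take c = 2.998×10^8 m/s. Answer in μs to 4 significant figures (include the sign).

Δt' ≈ 26.28 μs

γ = 1/√(1 − 0.5147²) = 1.16636
Δt' = γ(Δt − vΔx/c²) = 1.16636 × (28.06 μs − 0.5147×3218 m / (2.998×10^8 m/s))
= 1.16636 × (22.5353 μs) = 26.28 μs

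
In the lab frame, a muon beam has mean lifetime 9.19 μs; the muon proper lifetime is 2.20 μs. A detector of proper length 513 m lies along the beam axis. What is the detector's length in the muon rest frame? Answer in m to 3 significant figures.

L ≈ 123 m

Time dilation ⇒ γ = Δt/τ₀ = 9.19/2.20 = 4.1773
Length contraction: L = L₀/γ = 513/4.1773 = 123 m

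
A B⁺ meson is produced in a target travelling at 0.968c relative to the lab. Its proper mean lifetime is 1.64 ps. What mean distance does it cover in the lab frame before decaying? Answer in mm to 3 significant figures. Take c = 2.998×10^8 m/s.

d ≈ 1.90 mm

γ = 1/√(1 − 0.968²) = 3.9849
Dilated lifetime: Δt = γτ₀ = 3.9849 × 1.64 ps = 6.5352 ps
d = vΔt = 0.968c × 6.5352 ps = 2.9021×10^8 m/s × 6.5352×10^-12 s = 1.90 mm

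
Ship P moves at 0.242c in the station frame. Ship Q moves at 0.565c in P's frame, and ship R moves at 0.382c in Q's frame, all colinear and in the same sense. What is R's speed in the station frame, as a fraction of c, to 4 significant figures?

u ≈ 0.8590c

Compose boost 2: (0.565 + 0.242)/(1 + 0.565×0.242) = 0.8070/1.13673 = 0.709931
Compose boost 3: (0.382 + 0.709931)/(1 + 0.382×0.709931) = 1.09193/1.27119 = 0.8590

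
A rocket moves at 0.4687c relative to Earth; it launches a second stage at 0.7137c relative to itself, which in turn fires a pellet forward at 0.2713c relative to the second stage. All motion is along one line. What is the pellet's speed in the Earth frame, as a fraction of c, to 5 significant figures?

Compose boost 2: (0.7137 + 0.4687)/(1 + 0.7137×0.4687) = 1.1824/1.334511 = 0.8860173
Compose boost 3: (0.2713 + 0.8860173)/(1 + 0.2713×0.8860173) = 1.157317/1.240376 = 0.93304

u ≈ 0.93304c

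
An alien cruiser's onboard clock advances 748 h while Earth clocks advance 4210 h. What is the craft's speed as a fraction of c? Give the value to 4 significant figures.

γ = Δt/τ₀ = 4210/748 = 5.62834
β = √(1 − 1/γ²) = √(1 − 1/5.62834²) = 0.9841

β ≈ 0.9841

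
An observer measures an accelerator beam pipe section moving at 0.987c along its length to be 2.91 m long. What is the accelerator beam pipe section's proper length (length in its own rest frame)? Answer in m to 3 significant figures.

γ = 1/√(1 − 0.987²) = 6.2220
L₀ = γL = 6.2220 × 2.91 = 18.1 m

L₀ ≈ 18.1 m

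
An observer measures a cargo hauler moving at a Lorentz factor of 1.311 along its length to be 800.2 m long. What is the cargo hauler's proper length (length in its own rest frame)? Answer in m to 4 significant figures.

γ = 1.311 (given)
L₀ = γL = 1.311 × 800.2 = 1049 m

L₀ ≈ 1049 m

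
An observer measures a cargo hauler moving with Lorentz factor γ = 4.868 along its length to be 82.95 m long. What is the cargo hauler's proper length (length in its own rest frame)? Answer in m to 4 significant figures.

L₀ ≈ 403.8 m

γ = 4.868 (given)
L₀ = γL = 4.868 × 82.95 = 403.8 m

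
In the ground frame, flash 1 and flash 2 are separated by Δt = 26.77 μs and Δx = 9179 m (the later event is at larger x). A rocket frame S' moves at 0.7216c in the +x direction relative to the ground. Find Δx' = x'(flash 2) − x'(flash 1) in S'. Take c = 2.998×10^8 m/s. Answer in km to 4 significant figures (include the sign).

γ = 1/√(1 − 0.7216²) = 1.44444
Δx' = γ(Δx − vΔt) = 1.44444 × (9179 m − 0.7216×(2.998×10^8 m/s)×26.77×10^-6 s)
= 1.44444 × (3387.69 m) = 4.893 km

Δx' ≈ 4.893 km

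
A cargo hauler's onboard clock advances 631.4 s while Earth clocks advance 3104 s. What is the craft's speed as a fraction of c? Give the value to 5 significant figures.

γ = Δt/τ₀ = 3104/631.4 = 4.916060
β = √(1 − 1/γ²) = √(1 − 1/4.916060²) = 0.97909

β ≈ 0.97909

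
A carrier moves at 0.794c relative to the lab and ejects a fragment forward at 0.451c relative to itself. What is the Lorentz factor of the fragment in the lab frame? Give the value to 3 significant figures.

u_lab = (0.451 + 0.794)/(1 + 0.451×0.794) = 1.245/1.35809 = 0.916726
γ = 1/√(1 − 0.916726²) = 2.50

γ ≈ 2.50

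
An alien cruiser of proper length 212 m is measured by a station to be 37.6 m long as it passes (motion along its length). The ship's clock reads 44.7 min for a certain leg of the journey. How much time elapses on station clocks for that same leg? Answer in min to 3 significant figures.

Length contraction ⇒ γ = L₀/L = 212/37.6 = 5.6383
Time dilation: Δt = γτ₀ = 5.6383 × 44.7 min = 252 min

Δt ≈ 252 min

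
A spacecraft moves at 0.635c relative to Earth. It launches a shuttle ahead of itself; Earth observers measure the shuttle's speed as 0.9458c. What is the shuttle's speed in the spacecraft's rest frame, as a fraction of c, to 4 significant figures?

Inverse velocity addition: u' = (u − v)/(1 − uv/c²)
= (0.9458 − 0.635)/(1 − 0.9458×0.635) = 0.3108/0.399417 = 0.7781

u' ≈ 0.7781c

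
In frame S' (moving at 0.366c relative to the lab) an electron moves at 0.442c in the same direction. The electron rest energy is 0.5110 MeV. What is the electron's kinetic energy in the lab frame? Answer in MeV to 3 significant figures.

K ≈ 0.200 MeV

u_lab = (0.442 + 0.366)/(1 + 0.442×0.366) = 0.695489
γ = 1/√(1 − 0.695489²) = 1.3917
K = (γ − 1)m₀c² = (1.3917 − 1) × 0.5110 = 0.39172 × 0.5110 = 0.200 MeV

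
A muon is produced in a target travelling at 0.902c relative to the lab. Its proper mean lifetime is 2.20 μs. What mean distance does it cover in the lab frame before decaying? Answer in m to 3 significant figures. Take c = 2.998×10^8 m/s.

d ≈ 1380 m

γ = 1/√(1 − 0.902²) = 2.3162
Dilated lifetime: Δt = γτ₀ = 2.3162 × 2.20 μs = 5.0957 μs
d = vΔt = 0.902c × 5.0957 μs = 2.7042×10^8 m/s × 5.0957×10^-6 s = 1380 m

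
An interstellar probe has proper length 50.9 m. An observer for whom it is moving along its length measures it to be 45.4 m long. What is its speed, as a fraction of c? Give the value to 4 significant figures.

β ≈ 0.4521

γ = L₀/L = 50.9/45.4 = 1.12115
β = √(1 − 1/γ²) = 0.4521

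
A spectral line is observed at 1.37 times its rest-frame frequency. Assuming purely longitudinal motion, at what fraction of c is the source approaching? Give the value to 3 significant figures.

β ≈ 0.305

f_obs/f_src = √((1+β)/(1−β)) = 1.37  ⇒  (1+β)/(1−β) = 1.8769
β = |1 − D²|/(1 + D²) = |1 − 1.8769|/(1 + 1.8769) = 0.305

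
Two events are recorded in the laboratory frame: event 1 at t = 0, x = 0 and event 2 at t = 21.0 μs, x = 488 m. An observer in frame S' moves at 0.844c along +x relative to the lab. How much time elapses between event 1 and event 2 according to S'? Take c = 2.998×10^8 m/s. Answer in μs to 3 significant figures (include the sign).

γ = 1/√(1 − 0.844²) = 1.8645
Δt' = γ(Δt − vΔx/c²) = 1.8645 × (21.0 μs − 0.844×488 m / (2.998×10^8 m/s))
= 1.8645 × (19.626 μs) = 36.6 μs

Δt' ≈ 36.6 μs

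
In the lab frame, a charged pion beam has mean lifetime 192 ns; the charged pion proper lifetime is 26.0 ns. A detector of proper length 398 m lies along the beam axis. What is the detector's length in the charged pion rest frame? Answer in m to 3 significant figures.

Time dilation ⇒ γ = Δt/τ₀ = 192/26.0 = 7.3846
Length contraction: L = L₀/γ = 398/7.3846 = 53.9 m

L ≈ 53.9 m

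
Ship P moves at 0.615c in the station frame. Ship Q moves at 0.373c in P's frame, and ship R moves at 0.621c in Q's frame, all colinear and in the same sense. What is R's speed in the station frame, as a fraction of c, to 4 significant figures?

u ≈ 0.9504c

Compose boost 2: (0.373 + 0.615)/(1 + 0.373×0.615) = 0.9880/1.22940 = 0.803647
Compose boost 3: (0.621 + 0.803647)/(1 + 0.621×0.803647) = 1.42465/1.49906 = 0.9504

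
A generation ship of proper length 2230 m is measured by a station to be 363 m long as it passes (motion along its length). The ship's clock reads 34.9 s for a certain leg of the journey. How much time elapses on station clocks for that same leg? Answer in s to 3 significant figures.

Length contraction ⇒ γ = L₀/L = 2230/363 = 6.1433
Time dilation: Δt = γτ₀ = 6.1433 × 34.9 s = 214 s

Δt ≈ 214 s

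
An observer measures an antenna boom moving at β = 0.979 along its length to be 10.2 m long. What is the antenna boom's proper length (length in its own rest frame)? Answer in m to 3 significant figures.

L₀ ≈ 50.0 m

γ = 1/√(1 − 0.979²) = 4.9053
L₀ = γL = 4.9053 × 10.2 = 50.0 m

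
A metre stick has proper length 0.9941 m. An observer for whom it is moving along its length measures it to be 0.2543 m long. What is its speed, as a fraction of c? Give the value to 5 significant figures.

γ = L₀/L = 0.9941/0.2543 = 3.909162
β = √(1 − 1/γ²) = 0.96673

β ≈ 0.96673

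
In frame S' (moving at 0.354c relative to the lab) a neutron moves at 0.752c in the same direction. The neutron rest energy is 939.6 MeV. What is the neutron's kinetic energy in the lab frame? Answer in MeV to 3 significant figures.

K ≈ 990 MeV

u_lab = (0.752 + 0.354)/(1 + 0.752×0.354) = 0.873474
γ = 1/√(1 − 0.873474²) = 2.0539
K = (γ − 1)m₀c² = (2.0539 − 1) × 939.6 = 1.0539 × 939.6 = 990 MeV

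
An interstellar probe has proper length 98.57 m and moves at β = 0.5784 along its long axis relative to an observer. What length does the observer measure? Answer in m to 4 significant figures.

γ = 1/√(1 − 0.5784²) = 1.22586
Length contraction: L = L₀/γ = 98.57/1.22586 = 80.41 m

L ≈ 80.41 m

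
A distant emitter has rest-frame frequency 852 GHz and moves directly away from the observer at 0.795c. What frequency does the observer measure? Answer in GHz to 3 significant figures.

f_obs ≈ 288 GHz

Relativistic Doppler: f_obs = f_src √((1−β)/(1+β))
= 852 × √(0.20500/1.7950) = 852 × 0.33794 = 288 GHz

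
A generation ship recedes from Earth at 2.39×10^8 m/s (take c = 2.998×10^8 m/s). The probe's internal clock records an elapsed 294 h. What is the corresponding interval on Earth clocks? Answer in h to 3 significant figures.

Δt ≈ 487 h

β = v/c = 2.39×10^8 / 2.998×10^8 = 0.79720
γ = 1/√(1 − 0.79720²) = 1.6564
Time dilation: Δt = γτ₀ = 1.6564 × 294 h = 487 h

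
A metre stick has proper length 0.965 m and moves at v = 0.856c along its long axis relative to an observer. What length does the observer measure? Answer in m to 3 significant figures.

γ = 1/√(1 − 0.856²) = 1.9343
Length contraction: L = L₀/γ = 0.965/1.9343 = 0.499 m

L ≈ 0.499 m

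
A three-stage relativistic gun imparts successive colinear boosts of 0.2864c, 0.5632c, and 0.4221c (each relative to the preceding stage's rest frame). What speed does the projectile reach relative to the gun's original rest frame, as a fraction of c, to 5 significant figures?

Compose boost 2: (0.5632 + 0.2864)/(1 + 0.5632×0.2864) = 0.84960/1.161300 = 0.7315936
Compose boost 3: (0.4221 + 0.7315936)/(1 + 0.4221×0.7315936) = 1.153694/1.308806 = 0.88149

u ≈ 0.88149c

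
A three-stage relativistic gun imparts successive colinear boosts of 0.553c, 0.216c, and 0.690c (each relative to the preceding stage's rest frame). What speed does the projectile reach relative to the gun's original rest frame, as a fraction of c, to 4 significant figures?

u ≈ 0.9342c

Compose boost 2: (0.216 + 0.553)/(1 + 0.216×0.553) = 0.7690/1.11945 = 0.686946
Compose boost 3: (0.690 + 0.686946)/(1 + 0.690×0.686946) = 1.37695/1.47399 = 0.9342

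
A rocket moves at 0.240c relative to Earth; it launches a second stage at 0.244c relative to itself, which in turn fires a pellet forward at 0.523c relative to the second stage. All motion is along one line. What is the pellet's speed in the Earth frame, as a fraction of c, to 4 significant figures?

u ≈ 0.7911c

Compose boost 2: (0.244 + 0.240)/(1 + 0.244×0.240) = 0.4840/1.05856 = 0.457225
Compose boost 3: (0.523 + 0.457225)/(1 + 0.523×0.457225) = 0.980225/1.23913 = 0.7911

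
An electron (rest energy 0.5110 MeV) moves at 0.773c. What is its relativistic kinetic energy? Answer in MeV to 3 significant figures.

γ = 1/√(1 − 0.773²) = 1.5763
K = (γ − 1)m₀c² = (1.5763 − 1) × 0.5110 MeV = 0.57628 × 0.5110 MeV = 0.294 MeV

K ≈ 0.294 MeV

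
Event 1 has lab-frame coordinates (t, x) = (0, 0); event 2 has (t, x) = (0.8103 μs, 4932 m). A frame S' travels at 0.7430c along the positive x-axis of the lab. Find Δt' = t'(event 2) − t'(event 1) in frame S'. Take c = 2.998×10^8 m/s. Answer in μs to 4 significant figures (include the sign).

γ = 1/√(1 − 0.7430²) = 1.49412
Δt' = γ(Δt − vΔx/c²) = 1.49412 × (0.8103 μs − 0.7430×4932 m / (2.998×10^8 m/s))
= 1.49412 × (-11.4128 μs) = -17.05 μs

Δt' ≈ -17.05 μs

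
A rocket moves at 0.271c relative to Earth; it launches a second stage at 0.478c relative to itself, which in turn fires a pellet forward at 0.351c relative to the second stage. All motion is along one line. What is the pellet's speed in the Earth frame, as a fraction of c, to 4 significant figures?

Compose boost 2: (0.478 + 0.271)/(1 + 0.478×0.271) = 0.7490/1.12954 = 0.663103
Compose boost 3: (0.351 + 0.663103)/(1 + 0.351×0.663103) = 1.01410/1.23275 = 0.8226

u ≈ 0.8226c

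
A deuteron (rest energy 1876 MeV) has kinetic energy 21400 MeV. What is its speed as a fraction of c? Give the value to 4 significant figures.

β ≈ 0.9967

γ = 1 + K/(m₀c²) = 1 + 21400/1876 = 12.4072
β = √(1 − 1/γ²) = 0.9967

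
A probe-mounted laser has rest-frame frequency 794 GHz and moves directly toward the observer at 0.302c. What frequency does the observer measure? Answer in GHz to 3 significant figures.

f_obs ≈ 1080 GHz

Relativistic Doppler: f_obs = f_src √((1+β)/(1−β))
= 794 × √(1.3020/0.69800) = 794 × 1.3658 = 1080 GHz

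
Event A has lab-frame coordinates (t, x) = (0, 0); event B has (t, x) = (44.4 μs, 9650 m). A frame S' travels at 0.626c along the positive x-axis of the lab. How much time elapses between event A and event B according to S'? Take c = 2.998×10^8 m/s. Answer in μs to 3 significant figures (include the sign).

Δt' ≈ 31.1 μs

γ = 1/√(1 − 0.626²) = 1.2823
Δt' = γ(Δt − vΔx/c²) = 1.2823 × (44.4 μs − 0.626×9650 m / (2.998×10^8 m/s))
= 1.2823 × (24.250 μs) = 31.1 μs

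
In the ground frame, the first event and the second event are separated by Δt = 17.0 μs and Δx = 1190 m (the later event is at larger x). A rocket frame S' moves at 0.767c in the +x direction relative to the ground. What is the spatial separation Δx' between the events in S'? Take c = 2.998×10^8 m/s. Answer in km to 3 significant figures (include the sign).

Δx' ≈ -4.24 km

γ = 1/√(1 − 0.767²) = 1.5585
Δx' = γ(Δx − vΔt) = 1.5585 × (1190 m − 0.767×(2.998×10^8 m/s)×17.0×10^-6 s)
= 1.5585 × (-2719.1 m) = -4.24 km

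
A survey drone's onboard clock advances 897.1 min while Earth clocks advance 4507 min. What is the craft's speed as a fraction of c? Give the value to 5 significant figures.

γ = Δt/τ₀ = 4507/897.1 = 5.023966
β = √(1 − 1/γ²) = √(1 − 1/5.023966²) = 0.97999

β ≈ 0.97999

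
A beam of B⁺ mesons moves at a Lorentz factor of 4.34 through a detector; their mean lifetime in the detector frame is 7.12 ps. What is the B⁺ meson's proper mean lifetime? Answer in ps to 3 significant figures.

γ = 4.34 (given)
Proper time: τ₀ = Δt/γ = 7.12/4.34 = 1.64 ps

τ₀ ≈ 1.64 ps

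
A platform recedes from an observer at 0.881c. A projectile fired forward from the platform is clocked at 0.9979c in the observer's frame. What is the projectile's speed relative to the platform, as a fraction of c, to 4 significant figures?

u' ≈ 0.9673c

Inverse velocity addition: u' = (u − v)/(1 − uv/c²)
= (0.9979 − 0.881)/(1 − 0.9979×0.881) = 0.1169/0.120850 = 0.9673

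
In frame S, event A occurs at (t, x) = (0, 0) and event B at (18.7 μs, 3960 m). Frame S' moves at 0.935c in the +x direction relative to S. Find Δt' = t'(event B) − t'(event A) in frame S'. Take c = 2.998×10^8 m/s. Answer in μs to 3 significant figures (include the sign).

Δt' ≈ 17.9 μs

γ = 1/√(1 − 0.935²) = 2.8197
Δt' = γ(Δt − vΔx/c²) = 2.8197 × (18.7 μs − 0.935×3960 m / (2.998×10^8 m/s))
= 2.8197 × (6.3498 μs) = 17.9 μs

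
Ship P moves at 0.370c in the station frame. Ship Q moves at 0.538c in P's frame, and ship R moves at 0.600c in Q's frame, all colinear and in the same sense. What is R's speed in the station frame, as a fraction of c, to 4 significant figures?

Compose boost 2: (0.538 + 0.370)/(1 + 0.538×0.370) = 0.9080/1.19906 = 0.757260
Compose boost 3: (0.600 + 0.757260)/(1 + 0.600×0.757260) = 1.35726/1.45436 = 0.9332

u ≈ 0.9332c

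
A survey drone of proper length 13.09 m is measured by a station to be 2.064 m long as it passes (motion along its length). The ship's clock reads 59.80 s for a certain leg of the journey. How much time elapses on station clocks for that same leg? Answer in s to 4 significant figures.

Length contraction ⇒ γ = L₀/L = 13.09/2.064 = 6.34205
Time dilation: Δt = γτ₀ = 6.34205 × 59.80 s = 379.3 s

Δt ≈ 379.3 s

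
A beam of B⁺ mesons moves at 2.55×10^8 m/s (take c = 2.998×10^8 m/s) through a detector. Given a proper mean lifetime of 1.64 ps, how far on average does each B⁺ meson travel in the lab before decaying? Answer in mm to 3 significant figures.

β = v/c = 2.55×10^8 / 2.998×10^8 = 0.85057
γ = 1/√(1 − 0.85057²) = 1.9016
Dilated lifetime: Δt = γτ₀ = 1.9016 × 1.64 ps = 3.1187 ps
d = vΔt = 0.85057c × 3.1187 ps = 2.5500×10^8 m/s × 3.1187×10^-12 s = 0.795 mm

d ≈ 0.795 mm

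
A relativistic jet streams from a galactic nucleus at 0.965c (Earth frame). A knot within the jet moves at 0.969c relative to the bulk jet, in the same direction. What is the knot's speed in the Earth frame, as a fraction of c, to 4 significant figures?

u ≈ 0.9994c

Relativistic velocity addition: u = (u' + v)/(1 + u'v/c²)
= (0.969 + 0.965)/(1 + 0.969×0.965) = 1.934/1.93508 = 0.9994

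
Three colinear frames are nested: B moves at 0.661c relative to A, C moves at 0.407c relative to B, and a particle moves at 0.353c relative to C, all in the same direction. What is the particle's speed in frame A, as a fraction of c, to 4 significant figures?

Compose boost 2: (0.407 + 0.661)/(1 + 0.407×0.661) = 1.068/1.26903 = 0.841590
Compose boost 3: (0.353 + 0.841590)/(1 + 0.353×0.841590) = 1.19459/1.29708 = 0.9210

u ≈ 0.9210c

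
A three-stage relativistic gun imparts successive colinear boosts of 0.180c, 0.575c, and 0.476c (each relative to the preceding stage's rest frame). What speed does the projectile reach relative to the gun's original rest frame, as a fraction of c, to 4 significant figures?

Compose boost 2: (0.575 + 0.180)/(1 + 0.575×0.180) = 0.7550/1.10350 = 0.684187
Compose boost 3: (0.476 + 0.684187)/(1 + 0.476×0.684187) = 1.16019/1.32567 = 0.8752

u ≈ 0.8752c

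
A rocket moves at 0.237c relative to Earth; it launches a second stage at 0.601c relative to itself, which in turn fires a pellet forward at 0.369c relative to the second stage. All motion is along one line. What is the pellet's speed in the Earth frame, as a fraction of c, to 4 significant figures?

Compose boost 2: (0.601 + 0.237)/(1 + 0.601×0.237) = 0.8380/1.14244 = 0.733520
Compose boost 3: (0.369 + 0.733520)/(1 + 0.369×0.733520) = 1.10252/1.27067 = 0.8677

u ≈ 0.8677c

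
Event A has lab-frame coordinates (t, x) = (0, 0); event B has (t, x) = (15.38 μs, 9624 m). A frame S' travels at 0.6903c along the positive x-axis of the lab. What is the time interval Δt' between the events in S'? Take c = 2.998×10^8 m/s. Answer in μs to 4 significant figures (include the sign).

Δt' ≈ -9.370 μs

γ = 1/√(1 − 0.6903²) = 1.38213
Δt' = γ(Δt − vΔx/c²) = 1.38213 × (15.38 μs − 0.6903×9624 m / (2.998×10^8 m/s))
= 1.38213 × (-6.77960 μs) = -9.370 μs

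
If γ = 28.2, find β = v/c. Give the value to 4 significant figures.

β = √(1 − 1/γ²) = √(1 − 1/28.2²) = √(0.998743) = 0.9994

β ≈ 0.9994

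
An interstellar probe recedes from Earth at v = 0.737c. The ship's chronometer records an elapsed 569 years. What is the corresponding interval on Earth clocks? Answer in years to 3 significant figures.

Δt ≈ 842 years

γ = 1/√(1 − 0.737²) = 1.4795
Time dilation: Δt = γτ₀ = 1.4795 × 569 years = 842 years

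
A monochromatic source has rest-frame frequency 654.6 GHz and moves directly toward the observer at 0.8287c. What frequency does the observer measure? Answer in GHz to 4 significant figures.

f_obs ≈ 2139 GHz

Relativistic Doppler: f_obs = f_src √((1+β)/(1−β))
= 654.6 × √(1.82870/0.171300) = 654.6 × 3.26733 = 2139 GHz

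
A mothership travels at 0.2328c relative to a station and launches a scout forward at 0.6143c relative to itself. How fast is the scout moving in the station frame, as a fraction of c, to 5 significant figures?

Compose boost 2: (0.6143 + 0.2328)/(1 + 0.6143×0.2328) = 0.84710/1.143009 = 0.74111

u ≈ 0.74111c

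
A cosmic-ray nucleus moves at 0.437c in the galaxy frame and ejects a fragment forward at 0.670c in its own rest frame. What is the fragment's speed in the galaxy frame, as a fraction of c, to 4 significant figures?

u ≈ 0.8563c

Compose boost 2: (0.670 + 0.437)/(1 + 0.670×0.437) = 1.107/1.29279 = 0.8563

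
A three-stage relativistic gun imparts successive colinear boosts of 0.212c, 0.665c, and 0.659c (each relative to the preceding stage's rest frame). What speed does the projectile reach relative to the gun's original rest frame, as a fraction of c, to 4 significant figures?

u ≈ 0.9476c

Compose boost 2: (0.665 + 0.212)/(1 + 0.665×0.212) = 0.8770/1.14098 = 0.768637
Compose boost 3: (0.659 + 0.768637)/(1 + 0.659×0.768637) = 1.42764/1.50653 = 0.9476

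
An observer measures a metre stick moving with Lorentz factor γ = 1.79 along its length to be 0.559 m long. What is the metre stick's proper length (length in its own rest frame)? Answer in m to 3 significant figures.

γ = 1.79 (given)
L₀ = γL = 1.79 × 0.559 = 1.00 m

L₀ ≈ 1.00 m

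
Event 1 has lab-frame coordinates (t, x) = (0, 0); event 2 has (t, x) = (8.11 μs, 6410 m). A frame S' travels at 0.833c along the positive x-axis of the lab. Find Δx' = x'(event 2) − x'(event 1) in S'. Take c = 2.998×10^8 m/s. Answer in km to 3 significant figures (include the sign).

Δx' ≈ 7.92 km

γ = 1/√(1 − 0.833²) = 1.8074
Δx' = γ(Δx − vΔt) = 1.8074 × (6410 m − 0.833×(2.998×10^8 m/s)×8.11×10^-6 s)
= 1.8074 × (4384.7 m) = 7.92 km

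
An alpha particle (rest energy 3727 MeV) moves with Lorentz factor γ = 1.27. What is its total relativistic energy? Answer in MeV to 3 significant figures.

γ = 1.27 (given)
E = γm₀c² = 1.27 × 3727 MeV = 4730 MeV

E ≈ 4730 MeV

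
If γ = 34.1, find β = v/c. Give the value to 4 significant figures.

β ≈ 0.9996

β = √(1 − 1/γ²) = √(1 − 1/34.1²) = √(0.999140) = 0.9996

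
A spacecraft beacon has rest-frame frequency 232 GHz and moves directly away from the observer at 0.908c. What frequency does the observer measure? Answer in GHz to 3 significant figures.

f_obs ≈ 50.9 GHz

Relativistic Doppler: f_obs = f_src √((1−β)/(1+β))
= 232 × √(0.092000/1.9080) = 232 × 0.21959 = 50.9 GHz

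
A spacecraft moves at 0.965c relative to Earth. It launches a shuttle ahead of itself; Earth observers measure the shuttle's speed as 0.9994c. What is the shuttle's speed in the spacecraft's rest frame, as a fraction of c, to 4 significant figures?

u' ≈ 0.9669c

Inverse velocity addition: u' = (u − v)/(1 − uv/c²)
= (0.9994 − 0.965)/(1 − 0.9994×0.965) = 0.03440/0.0355790 = 0.9669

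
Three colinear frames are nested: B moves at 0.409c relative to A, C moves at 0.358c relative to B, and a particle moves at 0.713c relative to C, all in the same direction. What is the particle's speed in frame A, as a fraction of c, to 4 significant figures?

Compose boost 2: (0.358 + 0.409)/(1 + 0.358×0.409) = 0.7670/1.14642 = 0.669038
Compose boost 3: (0.713 + 0.669038)/(1 + 0.713×0.669038) = 1.38204/1.47702 = 0.9357

u ≈ 0.9357c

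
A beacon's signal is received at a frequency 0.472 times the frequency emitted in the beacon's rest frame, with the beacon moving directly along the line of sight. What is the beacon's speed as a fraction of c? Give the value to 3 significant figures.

f_obs/f_src = √((1−β)/(1+β)) = 0.472  ⇒  (1−β)/(1+β) = 0.22278
β = |1 − D²|/(1 + D²) = |1 − 0.22278|/(1 + 0.22278) = 0.636

β ≈ 0.636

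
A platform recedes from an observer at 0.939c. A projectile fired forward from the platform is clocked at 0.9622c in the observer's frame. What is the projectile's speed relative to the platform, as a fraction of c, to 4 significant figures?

Inverse velocity addition: u' = (u − v)/(1 − uv/c²)
= (0.9622 − 0.939)/(1 − 0.9622×0.939) = 0.02320/0.0964942 = 0.2404

u' ≈ 0.2404c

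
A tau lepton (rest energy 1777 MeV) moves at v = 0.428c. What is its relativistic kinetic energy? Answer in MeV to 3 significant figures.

γ = 1/√(1 − 0.428²) = 1.1065
K = (γ − 1)m₀c² = (1.1065 − 1) × 1777 MeV = 0.10647 × 1777 MeV = 189 MeV

K ≈ 189 MeV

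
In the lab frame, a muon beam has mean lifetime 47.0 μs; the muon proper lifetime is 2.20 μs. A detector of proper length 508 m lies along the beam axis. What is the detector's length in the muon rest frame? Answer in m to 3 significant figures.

L ≈ 23.8 m

Time dilation ⇒ γ = Δt/τ₀ = 47.0/2.20 = 21.364
Length contraction: L = L₀/γ = 508/21.364 = 23.8 m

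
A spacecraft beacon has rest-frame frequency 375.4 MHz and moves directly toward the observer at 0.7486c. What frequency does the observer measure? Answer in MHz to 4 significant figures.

Relativistic Doppler: f_obs = f_src √((1+β)/(1−β))
= 375.4 × √(1.74860/0.251400) = 375.4 × 2.63732 = 990.0 MHz

f_obs ≈ 990.0 MHz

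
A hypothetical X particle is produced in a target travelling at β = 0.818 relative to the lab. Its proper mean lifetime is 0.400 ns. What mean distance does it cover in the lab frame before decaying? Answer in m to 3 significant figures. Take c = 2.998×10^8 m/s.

d ≈ 0.171 m

γ = 1/√(1 − 0.818²) = 1.7385
Dilated lifetime: Δt = γτ₀ = 1.7385 × 0.400 ns = 0.69539 ns
d = vΔt = 0.818c × 0.69539 ns = 2.4524×10^8 m/s × 6.9539×10^-10 s = 0.171 m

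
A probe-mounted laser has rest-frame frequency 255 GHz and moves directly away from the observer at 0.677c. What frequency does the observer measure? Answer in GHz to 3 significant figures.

Relativistic Doppler: f_obs = f_src √((1−β)/(1+β))
= 255 × √(0.32300/1.6770) = 255 × 0.43887 = 112 GHz

f_obs ≈ 112 GHz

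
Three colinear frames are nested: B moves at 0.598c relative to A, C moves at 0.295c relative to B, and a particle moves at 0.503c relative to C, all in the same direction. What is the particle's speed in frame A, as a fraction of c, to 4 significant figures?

u ≈ 0.9134c

Compose boost 2: (0.295 + 0.598)/(1 + 0.295×0.598) = 0.8930/1.17641 = 0.759089
Compose boost 3: (0.503 + 0.759089)/(1 + 0.503×0.759089) = 1.26209/1.38182 = 0.9134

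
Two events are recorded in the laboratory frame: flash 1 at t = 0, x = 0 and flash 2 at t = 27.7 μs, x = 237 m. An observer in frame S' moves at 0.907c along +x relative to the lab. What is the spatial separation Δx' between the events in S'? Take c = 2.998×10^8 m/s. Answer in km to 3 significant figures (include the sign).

γ = 1/√(1 − 0.907²) = 2.3746
Δx' = γ(Δx − vΔt) = 2.3746 × (237 m − 0.907×(2.998×10^8 m/s)×27.7×10^-6 s)
= 2.3746 × (-7295.1 m) = -17.3 km

Δx' ≈ -17.3 km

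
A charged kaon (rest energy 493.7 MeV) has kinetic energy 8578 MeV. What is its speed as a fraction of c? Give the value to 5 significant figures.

γ = 1 + K/(m₀c²) = 1 + 8578/493.7 = 18.37492
β = √(1 − 1/γ²) = 0.99852

β ≈ 0.99852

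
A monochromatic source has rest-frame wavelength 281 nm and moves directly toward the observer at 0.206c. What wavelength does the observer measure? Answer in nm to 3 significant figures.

λ_obs ≈ 228 nm

Relativistic Doppler: λ_obs = λ_src √((1−β)/(1+β))
= 281 × √(0.79400/1.2060) = 281 × 0.81140 = 228 nm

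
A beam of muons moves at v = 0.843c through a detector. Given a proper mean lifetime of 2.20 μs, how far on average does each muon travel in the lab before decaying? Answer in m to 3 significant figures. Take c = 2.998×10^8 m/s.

d ≈ 1030 m

γ = 1/√(1 − 0.843²) = 1.8590
Dilated lifetime: Δt = γτ₀ = 1.8590 × 2.20 μs = 4.0899 μs
d = vΔt = 0.843c × 4.0899 μs = 2.5273×10^8 m/s × 4.0899×10^-6 s = 1030 m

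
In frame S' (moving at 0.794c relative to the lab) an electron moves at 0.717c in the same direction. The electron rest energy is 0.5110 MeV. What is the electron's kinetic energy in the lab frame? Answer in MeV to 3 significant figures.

K ≈ 1.38 MeV

u_lab = (0.717 + 0.794)/(1 + 0.717×0.794) = 0.962851
γ = 1/√(1 − 0.962851²) = 3.7032
K = (γ − 1)m₀c² = (3.7032 − 1) × 0.5110 = 2.7032 × 0.5110 = 1.38 MeV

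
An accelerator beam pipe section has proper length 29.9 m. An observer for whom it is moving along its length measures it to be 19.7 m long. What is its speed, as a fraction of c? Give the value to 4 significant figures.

γ = L₀/L = 29.9/19.7 = 1.51777
β = √(1 − 1/γ²) = 0.7523

β ≈ 0.7523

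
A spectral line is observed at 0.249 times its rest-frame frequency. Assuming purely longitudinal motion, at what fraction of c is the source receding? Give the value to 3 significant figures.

β ≈ 0.883

f_obs/f_src = √((1−β)/(1+β)) = 0.249  ⇒  (1−β)/(1+β) = 0.062001
β = |1 − D²|/(1 + D²) = |1 − 0.062001|/(1 + 0.062001) = 0.883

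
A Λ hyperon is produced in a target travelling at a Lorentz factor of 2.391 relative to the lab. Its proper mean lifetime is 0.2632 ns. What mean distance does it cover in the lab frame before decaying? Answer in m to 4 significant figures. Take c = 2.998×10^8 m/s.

d ≈ 0.1714 m

β = √(1 − 1/γ²) = √(1 − 1/2.391²) = 0.908339
Dilated lifetime: Δt = γτ₀ = 2.391 × 0.2632 ns = 0.629311 ns
d = vΔt = 0.908339c × 0.629311 ns = 2.72320×10^8 m/s × 6.29311×10^-10 s = 0.1714 m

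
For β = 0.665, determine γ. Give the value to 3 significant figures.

γ ≈ 1.34

γ = 1/√(1 − β²) = 1/√(1 − 0.665²) = 1/√(0.55777) = 1.34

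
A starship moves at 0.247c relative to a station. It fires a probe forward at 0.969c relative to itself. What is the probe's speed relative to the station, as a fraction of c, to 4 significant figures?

Relativistic velocity addition: u = (u' + v)/(1 + u'v/c²)
= (0.969 + 0.247)/(1 + 0.969×0.247) = 1.216/1.23934 = 0.9812

u ≈ 0.9812c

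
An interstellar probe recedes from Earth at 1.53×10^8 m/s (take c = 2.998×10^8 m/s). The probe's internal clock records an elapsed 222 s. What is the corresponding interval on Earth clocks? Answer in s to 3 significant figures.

β = v/c = 1.53×10^8 / 2.998×10^8 = 0.51034
γ = 1/√(1 − 0.51034²) = 1.1628
Time dilation: Δt = γτ₀ = 1.1628 × 222 s = 258 s

Δt ≈ 258 s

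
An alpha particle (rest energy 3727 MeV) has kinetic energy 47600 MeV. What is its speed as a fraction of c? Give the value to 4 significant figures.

γ = 1 + K/(m₀c²) = 1 + 47600/3727 = 13.7717
β = √(1 − 1/γ²) = 0.9974

β ≈ 0.9974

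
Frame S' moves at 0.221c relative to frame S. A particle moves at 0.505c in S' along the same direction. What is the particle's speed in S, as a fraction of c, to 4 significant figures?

Relativistic velocity addition: u = (u' + v)/(1 + u'v/c²)
= (0.505 + 0.221)/(1 + 0.505×0.221) = 0.7260/1.11160 = 0.6531

u ≈ 0.6531c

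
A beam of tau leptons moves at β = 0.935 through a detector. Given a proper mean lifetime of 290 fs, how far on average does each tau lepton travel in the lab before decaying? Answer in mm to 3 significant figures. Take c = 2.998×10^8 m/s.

d ≈ 0.229 mm

γ = 1/√(1 − 0.935²) = 2.8197
Dilated lifetime: Δt = γτ₀ = 2.8197 × 290 fs = 817.71 fs
d = vΔt = 0.935c × 817.71 fs = 2.8031×10^8 m/s × 8.1771×10^-13 s = 0.229 mm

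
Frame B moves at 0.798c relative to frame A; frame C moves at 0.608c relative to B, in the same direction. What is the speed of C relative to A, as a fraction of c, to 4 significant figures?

u ≈ 0.9467c

Compose boost 2: (0.608 + 0.798)/(1 + 0.608×0.798) = 1.406/1.48518 = 0.9467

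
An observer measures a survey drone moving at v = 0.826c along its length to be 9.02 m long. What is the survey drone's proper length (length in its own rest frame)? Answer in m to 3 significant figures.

L₀ ≈ 16.0 m

γ = 1/√(1 − 0.826²) = 1.7741
L₀ = γL = 1.7741 × 9.02 = 16.0 m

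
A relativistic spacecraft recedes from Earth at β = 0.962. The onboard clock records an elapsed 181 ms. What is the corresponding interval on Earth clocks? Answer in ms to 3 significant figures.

γ = 1/√(1 − 0.962²) = 3.6623
Time dilation: Δt = γτ₀ = 3.6623 × 181 ms = 663 ms

Δt ≈ 663 ms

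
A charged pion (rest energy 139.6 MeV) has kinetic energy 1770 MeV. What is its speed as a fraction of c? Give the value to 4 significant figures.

γ = 1 + K/(m₀c²) = 1 + 1770/139.6 = 13.6791
β = √(1 − 1/γ²) = 0.9973

β ≈ 0.9973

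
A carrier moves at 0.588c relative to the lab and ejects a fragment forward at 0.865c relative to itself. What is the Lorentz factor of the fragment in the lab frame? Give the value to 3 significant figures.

u_lab = (0.865 + 0.588)/(1 + 0.865×0.588) = 1.453/1.50862 = 0.963132
γ = 1/√(1 − 0.963132²) = 3.72

γ ≈ 3.72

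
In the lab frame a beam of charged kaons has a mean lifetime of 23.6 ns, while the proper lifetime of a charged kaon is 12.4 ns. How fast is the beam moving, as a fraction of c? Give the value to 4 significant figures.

β ≈ 0.8508

γ = Δt/τ₀ = 23.6/12.4 = 1.90323
β = √(1 − 1/γ²) = √(1 − 1/1.90323²) = 0.8508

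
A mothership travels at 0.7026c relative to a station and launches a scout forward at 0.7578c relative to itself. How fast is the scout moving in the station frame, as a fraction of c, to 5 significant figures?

Compose boost 2: (0.7578 + 0.7026)/(1 + 0.7578×0.7026) = 1.4604/1.532430 = 0.95300

u ≈ 0.95300c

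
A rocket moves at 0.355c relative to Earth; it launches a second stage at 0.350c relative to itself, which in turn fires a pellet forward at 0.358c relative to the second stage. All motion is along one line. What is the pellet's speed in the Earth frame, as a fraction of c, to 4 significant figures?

Compose boost 2: (0.350 + 0.355)/(1 + 0.350×0.355) = 0.7050/1.12425 = 0.627085
Compose boost 3: (0.358 + 0.627085)/(1 + 0.358×0.627085) = 0.985085/1.22450 = 0.8045

u ≈ 0.8045c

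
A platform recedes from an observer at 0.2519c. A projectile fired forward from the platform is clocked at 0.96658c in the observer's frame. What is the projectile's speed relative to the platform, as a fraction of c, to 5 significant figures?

Inverse velocity addition: u' = (u − v)/(1 − uv/c²)
= (0.96658 − 0.2519)/(1 − 0.96658×0.2519) = 0.71468/0.7565185 = 0.94470

u' ≈ 0.94470c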